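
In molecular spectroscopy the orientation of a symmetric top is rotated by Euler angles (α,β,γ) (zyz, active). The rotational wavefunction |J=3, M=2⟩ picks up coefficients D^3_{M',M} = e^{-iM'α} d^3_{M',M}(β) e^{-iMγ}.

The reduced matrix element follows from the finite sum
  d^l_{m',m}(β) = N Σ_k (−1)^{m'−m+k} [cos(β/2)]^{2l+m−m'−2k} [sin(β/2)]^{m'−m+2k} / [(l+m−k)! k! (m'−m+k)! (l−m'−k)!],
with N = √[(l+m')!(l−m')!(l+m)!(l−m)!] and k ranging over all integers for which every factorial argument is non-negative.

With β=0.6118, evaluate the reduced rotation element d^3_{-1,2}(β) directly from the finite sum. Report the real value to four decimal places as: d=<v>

d=0.1423

d^3_{-1,2}(β=0.6118) via the finite sum:
c=cos(0.611800/2)=0.953576, s=sin(0.611800/2)=0.301152; N=√[2·24·120·1]=75.894664
k: max(0,(2)−(-1))=3 … min(3+(2),3−(-1))=4
  k=3: (−1)^0·75.8947/(12)·0.9536^3·0.3012^3 = +0.149779
  k=4: (−1)^1·75.8947/(24)·0.9536^1·0.3012^5 = -0.007469
d^3_{-1,2}(0.6118) = +0.149779 -0.007469 = +0.142310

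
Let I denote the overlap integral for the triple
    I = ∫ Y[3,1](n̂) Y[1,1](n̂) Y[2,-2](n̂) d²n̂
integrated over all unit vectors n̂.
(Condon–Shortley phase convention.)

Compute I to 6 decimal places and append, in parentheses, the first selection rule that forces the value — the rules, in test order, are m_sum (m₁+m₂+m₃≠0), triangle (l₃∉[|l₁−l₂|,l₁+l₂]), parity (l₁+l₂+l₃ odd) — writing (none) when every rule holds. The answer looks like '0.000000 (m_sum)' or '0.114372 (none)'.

-0.082589 (none)

Checks pass: Σm=0; 6 even; l₃=2∈[2,4].
(2·3+1)(2·1+1)(2·2+1) = 105
Δ: 2! 4! 0! / 7! → 1/105
sum: t=1:−1/4 = -1/4
3j²(3 1 2; 0 0 0) = Δ·Π!·Σ² = 3/35  (sign -1)
sum: t=2:+1/48 = 1/48
3j²(3 1 2; 1 1 -2) = Δ·Π!·Σ² = 1/105  (sign +1)
combine: 4πI² = 105·3/35·1/105 = 3/35
take √, sign -1: I = -0.08258890
No selection rule forces the value: the integral is nonzero (none).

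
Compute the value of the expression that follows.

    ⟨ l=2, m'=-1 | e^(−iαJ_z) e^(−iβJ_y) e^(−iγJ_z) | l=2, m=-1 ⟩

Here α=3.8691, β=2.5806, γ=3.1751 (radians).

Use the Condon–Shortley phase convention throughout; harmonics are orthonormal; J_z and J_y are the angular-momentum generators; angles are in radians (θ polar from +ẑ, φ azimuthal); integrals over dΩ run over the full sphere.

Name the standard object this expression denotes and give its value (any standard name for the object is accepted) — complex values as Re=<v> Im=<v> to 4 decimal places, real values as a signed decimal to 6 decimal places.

This is a Wigner D-matrix element — the rotation-matrix element ⟨l m'| R(α,β,γ) |l m⟩ in the angular-momentum basis.
Split into d^2_{-1,-1}(β=2.5806) × two z-phases.
c=cos(2.580600/2)=0.276833, s=sin(2.580600/2)=0.960918; N=√[1·6·1·6]=6.000000
The bounds max(0,m−m')=0 and min(l+m,l−m')=1 give 2 terms
  k=0: (−1)^0·6.0000/(6)·0.2768^4·0.9609^0 = +0.005873
  k=1: (−1)^1·6.0000/(2)·0.2768^2·0.9609^2 = -0.212290
d^2_{-1,-1}(2.5806) = +0.005873 -0.212290 = -0.206416
Phases: e^{-i·(-1)·3.8691}=-0.746834-0.665010i, e^{-i·(-1)·3.1751}=-0.999439-0.033501i ⇒ D=-0.149474-0.142356i

Wigner D-matrix element, Re=-0.1495 Im=-0.1424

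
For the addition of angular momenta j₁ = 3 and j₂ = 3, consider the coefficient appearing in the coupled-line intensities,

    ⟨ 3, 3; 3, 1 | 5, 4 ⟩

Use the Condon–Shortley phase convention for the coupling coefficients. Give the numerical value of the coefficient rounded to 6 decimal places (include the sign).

+√(1/2) ≈ +0.707107

triangle: 1!·5!·5!/12! = 14400/479001600
(j±m)!: 6!·0!·4!·2!·9!·1! = 12541132800
prefactor² = (2J+1)·Δ·N² = 4147200
  k=0: +1/(0!·1!·0!·4!·5!·1!) = 1/2880
Σ = 1/2880  ⇒  CG² = 4147200·(1/2880)² = 1/2
CG = +√(1/2) = +0.707107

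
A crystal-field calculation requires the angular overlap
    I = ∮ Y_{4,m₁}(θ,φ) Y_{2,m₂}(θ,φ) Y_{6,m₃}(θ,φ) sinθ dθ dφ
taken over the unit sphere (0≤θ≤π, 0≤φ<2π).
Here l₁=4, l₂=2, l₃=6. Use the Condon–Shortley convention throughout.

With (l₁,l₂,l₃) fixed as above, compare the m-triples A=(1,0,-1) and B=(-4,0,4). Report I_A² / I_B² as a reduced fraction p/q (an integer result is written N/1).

Same 4,2,6: normalisation and zero-m 3j drop out of the ratio.
A: Δ: 0! 8! 4! / 13! → 1/6435; sum: t=0:+1/2880 = 1/2880; 3j²(4 2 6; 1 0 -1) = Δ·Π!·Σ² = 14/429  (sign -1)
B: Δ: 0! 8! 4! / 13! → 1/6435; sum: t=0:+1/161280 = 1/161280; 3j²(4 2 6; -4 0 4) = Δ·Π!·Σ² = 1/143  (sign +1)
I_A²/I_B² = (14/429)/(1/143) = 14/3

14/3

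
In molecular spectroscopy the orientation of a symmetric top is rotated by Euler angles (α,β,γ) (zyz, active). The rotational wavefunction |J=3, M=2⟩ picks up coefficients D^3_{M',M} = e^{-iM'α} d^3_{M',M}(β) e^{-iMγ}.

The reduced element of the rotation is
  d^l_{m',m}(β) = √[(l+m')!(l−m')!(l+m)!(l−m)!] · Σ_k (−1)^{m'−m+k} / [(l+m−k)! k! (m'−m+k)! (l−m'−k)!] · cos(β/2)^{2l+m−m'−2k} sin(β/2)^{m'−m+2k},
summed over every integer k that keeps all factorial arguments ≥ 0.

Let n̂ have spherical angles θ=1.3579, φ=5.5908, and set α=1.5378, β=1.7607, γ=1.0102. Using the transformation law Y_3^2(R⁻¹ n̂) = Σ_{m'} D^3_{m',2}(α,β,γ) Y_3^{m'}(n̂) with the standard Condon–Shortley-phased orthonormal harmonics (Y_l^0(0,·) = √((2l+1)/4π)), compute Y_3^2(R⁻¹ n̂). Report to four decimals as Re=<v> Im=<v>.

Re=-0.2483 Im=-0.2991

Need the full column D^3_{m',2} for m'=−3..3 at α=1.5378, β=1.7607, γ=1.0102.
cos(β/2)=0.636881, sin(β/2)=0.770962
d^3_{-3,2}: single k=5 term ⇒ +0.424912;  D = -0.362560+0.221586i
d^3_{-2,2}: k∈[4..5] ⇒ +0.716504 -0.209989 = +0.506515;  D = +0.249739+0.440667i
d^3_{-1,2}: k∈[3..4] ⇒ +0.748694 -0.548558 = +0.200135;  D = +0.177278-0.092880i
d^3_{0,2}: k∈[2..3] ⇒ +0.535625 -0.784891 = -0.249266;  D = +0.108333+0.224494i
d^3_{1,2}: k∈[1..2] ⇒ +0.255462 -0.748694 = -0.493232;  D = +0.451045-0.199592i
d^3_{2,2}: k∈[0..1] ⇒ +0.066735 -0.488956 = -0.422221;  D = -0.158025-0.391534i
d^3_{3,2}: single k=0 term ⇒ -0.197880;  D = -0.185841+0.067967i
Y_3^{m'}(θ=1.3579,φ=5.5908) and Σ D·Y over m':
  (-0.3626+0.2216i)·(-0.1890+0.3407i)  (+0.2497+0.4407i)·(+0.0382+0.2027i)  (+0.1773-0.0929i)·(-0.1889-0.1566i)  (+0.1083+0.2245i)·(-0.2189+0.0000i)  (+0.4510-0.1996i)·(+0.1889-0.1566i)  (-0.1580-0.3915i)·(+0.0382-0.2027i)  (-0.1858+0.0680i)·(+0.1890+0.3407i)
Y_3^2(R⁻¹ n̂) = -0.248306-0.299055i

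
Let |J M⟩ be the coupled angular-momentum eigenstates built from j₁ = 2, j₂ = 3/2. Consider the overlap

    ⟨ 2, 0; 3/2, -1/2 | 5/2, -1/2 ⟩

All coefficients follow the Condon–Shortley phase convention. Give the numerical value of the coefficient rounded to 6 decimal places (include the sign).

√[6·1!3!2!/7! · 2!2!1!2!2!3!] = √(48/35)
  +(−1)^0/∏(0,1,2,1,1,1)! = 1/2  (running 1/2)
  +(−1)^1/∏(1,0,1,0,2,2)! = -1/4  (running 1/4)
⟨..|..⟩ = √(48/35)·(1/4) = +0.292770

+0.292770  (= +√(3/35))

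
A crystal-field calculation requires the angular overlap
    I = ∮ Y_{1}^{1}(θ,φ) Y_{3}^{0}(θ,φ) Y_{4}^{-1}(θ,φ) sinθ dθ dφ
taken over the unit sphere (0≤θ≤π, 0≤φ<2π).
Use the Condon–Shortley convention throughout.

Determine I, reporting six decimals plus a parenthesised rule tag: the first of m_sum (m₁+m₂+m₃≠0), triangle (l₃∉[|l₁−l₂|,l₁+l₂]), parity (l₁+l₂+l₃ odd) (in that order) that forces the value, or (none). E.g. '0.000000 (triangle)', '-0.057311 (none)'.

-0.194664 (none)

Rules hold: Σm=0, L=8 even, 2≤4≤4.
N = 3·7·9 = 189
Δ = 0!·2!·6!/9! = 1/252
Racah Σ t=0..0: t=0:+1/36 = 1/36
⇒ 3j(1 3 4; 0 0 0)² = 4/63, sgn +1
Racah Σ t=0..0: t=0:+1/72 = 1/72
⇒ 3j(1 3 4; 1 0 -1)² = 5/126, sgn -1
4πI² = N·(3j₀)²·(3jₘ)² = 10/21
I = -1·√(0.47619/4π) = -0.19466390
No selection rule forces the value: the integral is nonzero (none).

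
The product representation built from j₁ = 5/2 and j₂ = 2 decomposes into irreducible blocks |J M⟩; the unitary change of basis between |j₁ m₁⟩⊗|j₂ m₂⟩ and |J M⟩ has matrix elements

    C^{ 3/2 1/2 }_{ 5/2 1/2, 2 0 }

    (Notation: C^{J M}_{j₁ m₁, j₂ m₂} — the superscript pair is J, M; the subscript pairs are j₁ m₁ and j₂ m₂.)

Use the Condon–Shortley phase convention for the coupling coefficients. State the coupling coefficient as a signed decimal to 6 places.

triangle: 3!*2!*1!/7! = 12/5040
(j±m)!: 3!*2!*2!*2!*2!*1! = 96
prefactor² = (2J+1)*Δ*N² = 32/35
  k=1: −1/(1!*2!*1!*1!*1!*0!) = -1/2
  k=2: +1/(2!*1!*0!*0!*2!*1!) = 1/4
Σ = -1/4  ⇒  CG² = 32/35*(-1/4)² = 2/35
CG = −√(2/35) = -0.239046

-0.239046  (= −√(2/35))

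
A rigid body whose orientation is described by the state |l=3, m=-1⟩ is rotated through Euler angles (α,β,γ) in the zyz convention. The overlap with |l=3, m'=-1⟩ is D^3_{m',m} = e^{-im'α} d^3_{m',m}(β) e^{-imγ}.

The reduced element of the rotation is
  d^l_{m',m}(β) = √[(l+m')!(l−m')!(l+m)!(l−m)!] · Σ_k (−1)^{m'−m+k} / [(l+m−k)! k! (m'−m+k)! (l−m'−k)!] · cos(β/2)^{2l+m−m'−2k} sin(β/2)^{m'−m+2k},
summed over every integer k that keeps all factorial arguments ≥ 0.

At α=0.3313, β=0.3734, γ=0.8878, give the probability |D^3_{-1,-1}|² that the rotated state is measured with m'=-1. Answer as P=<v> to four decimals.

P=0.4226

D^3_{-1,-1}(0.3313,0.3734,0.8878) = e^{-i·-1·0.3313}·d^3_{-1,-1}(0.3734)·e^{-i·-1·0.8878}. Compute d first:
c=cos(0.373400/2)=0.982622, s=sin(0.373400/2)=0.185617; N=√[2·24·2·24]=48.000000
k∈{0,1,2} keeps every argument non-negative
  k=0: (−1)^0·48.0000/(48)·0.9826^6·0.1856^0 = +0.900159
  k=1: (−1)^1·48.0000/(6)·0.9826^4·0.1856^2 = -0.256964
  k=2: (−1)^2·48.0000/(8)·0.9826^2·0.1856^4 = +0.006877
d^3_{-1,-1}(0.3734) = +0.900159 -0.256964 +0.006877 = +0.650072
|D^3_{-1,-1}|² = |d^3_{-1,-1}(β)|² = (+0.650072)² = 0.422593 (the z-rotation phases have unit modulus)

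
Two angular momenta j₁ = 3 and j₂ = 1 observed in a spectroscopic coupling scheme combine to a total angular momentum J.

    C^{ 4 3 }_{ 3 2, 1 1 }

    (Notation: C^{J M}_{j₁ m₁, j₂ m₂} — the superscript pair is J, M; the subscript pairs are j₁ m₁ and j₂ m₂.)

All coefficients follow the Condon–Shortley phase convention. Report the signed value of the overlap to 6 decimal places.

+√(3/4) = +0.866025

j₁+j₂−J=0  J+j₁−j₂=6  J−j₁+j₂=2  j₁+j₂+J+1=9
(j₁±m₁, j₂±m₂, J±M) = (5,1,2,0,7,1)
P² = 43200
sum k=0..0:
  [0] +1/240 = 1/240
S = 1/240
C² = P²·S² = 3/4 ; C = +0.866025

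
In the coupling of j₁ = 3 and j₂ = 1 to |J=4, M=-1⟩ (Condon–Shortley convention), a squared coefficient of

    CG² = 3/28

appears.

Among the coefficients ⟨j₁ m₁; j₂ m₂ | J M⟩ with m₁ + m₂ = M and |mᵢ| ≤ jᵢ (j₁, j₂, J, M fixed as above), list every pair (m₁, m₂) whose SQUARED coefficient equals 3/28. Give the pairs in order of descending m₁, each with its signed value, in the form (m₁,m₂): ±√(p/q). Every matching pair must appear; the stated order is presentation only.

Admissible pairs with m₁+m₂ = M = -1: (-2,1), (-1,0), (0,-1)
  (m₁,m₂)=(0,-1): CG² = 5/14, CG = +√(5/14)
  (m₁,m₂)=(-1,0): CG² = 15/28, CG = +√(15/28)
  (m₁,m₂)=(-2,1): CG² = 3/28, CG = +√(3/28)   ← matches the target
Pairs with CG² = 3/28: (-2,1): +√(3/28)

(-2,1): +√(3/28)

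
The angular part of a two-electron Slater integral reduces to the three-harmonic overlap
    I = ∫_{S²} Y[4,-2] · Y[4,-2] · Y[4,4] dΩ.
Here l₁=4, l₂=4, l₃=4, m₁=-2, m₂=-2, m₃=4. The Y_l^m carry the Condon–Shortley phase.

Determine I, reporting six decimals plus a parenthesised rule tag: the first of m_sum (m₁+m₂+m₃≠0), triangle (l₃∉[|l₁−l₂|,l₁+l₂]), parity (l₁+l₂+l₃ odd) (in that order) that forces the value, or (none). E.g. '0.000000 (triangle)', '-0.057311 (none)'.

Checks pass: Σm=0; 12 even; l₃=4∈[0,8].
(2·4+1)(2·4+1)(2·4+1) = 729
Δ: 4! 4! 4! / 13! → 1/450450
sum: t=0:+1/13824 t=1:−1/216 t=2:+1/64 t=3:−1/216 t=4:+1/13824 = 5/768
3j²(4 4 4; 0 0 0) = Δ·Π!·Σ² = 18/1001  (sign +1)
sum: t=2:+1/2304 = 1/2304
3j²(4 4 4; -2 -2 4) = Δ·Π!·Σ² = 5/143  (sign +1)
combine: 4πI² = 729·18/1001·5/143 = 65610/143143
take √, sign +1: I = 0.19098314
No selection rule forces the value: the integral is nonzero (none).

0.190983 (none)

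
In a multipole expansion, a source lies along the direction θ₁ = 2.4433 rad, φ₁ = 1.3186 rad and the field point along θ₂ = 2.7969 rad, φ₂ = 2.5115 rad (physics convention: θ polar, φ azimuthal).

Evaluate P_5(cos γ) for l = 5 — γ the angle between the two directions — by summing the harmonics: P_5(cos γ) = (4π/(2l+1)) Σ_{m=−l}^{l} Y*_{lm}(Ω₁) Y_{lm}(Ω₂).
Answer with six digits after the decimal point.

Summing Y*_{l m}(θ₁,φ₁)·Y_{l m}(θ₂,φ₂) over m ∈ [−5, 5]; prefactor 4π/(2·5+1) = 1.142397:
  [-5]  conj(Y_{5,-5})(Ω₁) = +0.048552+0.015543i ; Y_{5,-5}(Ω₂) = +0.002045+0.000018i ; Δ = +0.000099+0.000033i
  [-4]  conj(Y_{5,-4})(Ω₁) = -0.102347+0.162520i ; Y_{5,-4}(Ω₂) = +0.014645-0.010482i ; Δ = +0.000205+0.003453i
  [-3]  conj(Y_{5,-3})(Ω₁) = -0.270089-0.286117i ; Y_{5,-3}(Ω₂) = +0.029229-0.088354i ; Δ = -0.033174+0.015501i
  [-2]  conj(Y_{5,-2})(Ω₁) = +0.356993-0.197067i ; Y_{5,-2}(Ω₂) = -0.092264-0.287425i ; Δ = -0.089580-0.084427i
  [-1]  conj(Y_{5,-1})(Ω₁) = +0.000739+0.002869i ; Y_{5,-1}(Ω₂) = -0.443924-0.323734i ; Δ = +0.000601-0.001513i
  [+0]  conj(Y_{5,0})(Ω₁) = +0.392658-0.000000i ; Y_{5,0}(Ω₂) = -0.267164+0.000000i ; Δ = -0.104904+0.000000i
  [+1]  conj(Y_{5,1})(Ω₁) = -0.000739+0.002869i ; Y_{5,1}(Ω₂) = +0.443924-0.323734i ; Δ = +0.000601+0.001513i
  [+2]  conj(Y_{5,2})(Ω₁) = +0.356993+0.197067i ; Y_{5,2}(Ω₂) = -0.092264+0.287425i ; Δ = -0.089580+0.084427i
  [+3]  conj(Y_{5,3})(Ω₁) = +0.270089-0.286117i ; Y_{5,3}(Ω₂) = -0.029229-0.088354i ; Δ = -0.033174-0.015501i
  [+4]  conj(Y_{5,4})(Ω₁) = -0.102347-0.162520i ; Y_{5,4}(Ω₂) = +0.014645+0.010482i ; Δ = +0.000205-0.003453i
  [+5]  conj(Y_{5,5})(Ω₁) = -0.048552+0.015543i ; Y_{5,5}(Ω₂) = -0.002045+0.000018i ; Δ = +0.000099-0.000033i
Σ over m = -0.348603+0.000000i; ×(4π/11) → -0.398243+0.000000i. Real part: -0.398243

-0.398243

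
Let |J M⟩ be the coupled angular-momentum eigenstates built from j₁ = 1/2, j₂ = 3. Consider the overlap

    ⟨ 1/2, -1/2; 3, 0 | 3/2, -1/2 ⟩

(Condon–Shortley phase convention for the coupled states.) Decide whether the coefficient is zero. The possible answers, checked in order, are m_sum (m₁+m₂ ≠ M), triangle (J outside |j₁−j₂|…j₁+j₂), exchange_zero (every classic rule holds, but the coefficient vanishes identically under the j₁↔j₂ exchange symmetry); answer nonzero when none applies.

triangle

m-sum: m₁+m₂ = -1/2+0 = -1/2, M = -1/2  ✓
triangle: need |j₁−j₂| ≤ J ≤ j₁+j₂, i.e. J ∈ [5/2, 7/2]; J = 3/2 is outside ✗ ⇒ coefficient is 0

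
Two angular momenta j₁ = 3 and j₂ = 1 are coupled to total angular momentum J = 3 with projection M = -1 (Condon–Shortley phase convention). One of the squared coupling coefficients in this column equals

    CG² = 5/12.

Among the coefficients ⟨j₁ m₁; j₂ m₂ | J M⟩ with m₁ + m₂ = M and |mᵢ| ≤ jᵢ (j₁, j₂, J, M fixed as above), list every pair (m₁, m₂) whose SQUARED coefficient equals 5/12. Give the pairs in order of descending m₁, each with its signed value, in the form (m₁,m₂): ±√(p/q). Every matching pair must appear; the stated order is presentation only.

(-2,1): −√(5/12)

Admissible pairs with m₁+m₂ = M = -1: (-2,1), (-1,0), (0,-1)
  (m₁,m₂)=(0,-1): CG² = 1/2, CG = +√(1/2)
  (m₁,m₂)=(-1,0): CG² = 1/12, CG = −√(1/12)
  (m₁,m₂)=(-2,1): CG² = 5/12, CG = −√(5/12)   ← matches the target
Pairs with CG² = 5/12: (-2,1): −√(5/12)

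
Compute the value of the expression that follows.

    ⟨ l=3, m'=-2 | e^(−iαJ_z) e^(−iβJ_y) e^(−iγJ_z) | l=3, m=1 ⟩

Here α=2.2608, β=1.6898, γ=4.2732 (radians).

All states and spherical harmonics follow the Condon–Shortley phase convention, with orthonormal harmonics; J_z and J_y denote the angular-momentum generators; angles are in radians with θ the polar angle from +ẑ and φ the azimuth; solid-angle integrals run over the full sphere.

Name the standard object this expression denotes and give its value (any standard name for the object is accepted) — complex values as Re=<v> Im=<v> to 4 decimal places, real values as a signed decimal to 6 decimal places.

Wigner D-matrix element, Re=0.2740 Im=0.0695

This is a Wigner D-matrix element — the rotation-matrix element ⟨l m'| R(α,β,γ) |l m⟩ in the angular-momentum basis.
Split into d^3_{-2,1}(β=1.6898) × two z-phases.
Half-angle: c=0.663806, s=0.747905. N=√(1·120·24·2)=75.894664
k: max(0,(1)−(-2))=3 … min(3+(1),3−(-2))=4
  k=3: (−1)^0·75.8947/(12)·0.6638^3·0.7479^3 = +0.773914
  k=4: (−1)^1·75.8947/(24)·0.6638^1·0.7479^5 = -0.491216
d^3_{-2,1}(1.6898) = +0.773914 -0.491216 = +0.282698
Phases: e^{-i·(-2)·2.2608}=-0.189634-0.981855i, e^{-i·(1)·4.2732}=-0.425206+0.905097i ⇒ D=+0.274021+0.069502i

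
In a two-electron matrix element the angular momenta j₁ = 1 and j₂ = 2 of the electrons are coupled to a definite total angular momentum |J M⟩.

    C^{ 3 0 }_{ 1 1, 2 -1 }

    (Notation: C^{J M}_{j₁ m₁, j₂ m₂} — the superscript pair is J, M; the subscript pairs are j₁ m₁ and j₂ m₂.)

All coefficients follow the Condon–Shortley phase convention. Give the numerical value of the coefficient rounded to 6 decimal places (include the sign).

+√(1/5) ≈ +0.447214

triangle: 0!×2!×4!/7! = 48/5040
(j±m)!: 2!×0!×1!×3!×3!×3! = 432
prefactor² = (2J+1)×Δ×N² = 144/5
  k=0: +1/(0!×0!×0!×1!×2!×3!) = 1/12
Σ = 1/12  ⇒  CG² = 144/5×(1/12)² = 1/5
CG = +√(1/5) = +0.447214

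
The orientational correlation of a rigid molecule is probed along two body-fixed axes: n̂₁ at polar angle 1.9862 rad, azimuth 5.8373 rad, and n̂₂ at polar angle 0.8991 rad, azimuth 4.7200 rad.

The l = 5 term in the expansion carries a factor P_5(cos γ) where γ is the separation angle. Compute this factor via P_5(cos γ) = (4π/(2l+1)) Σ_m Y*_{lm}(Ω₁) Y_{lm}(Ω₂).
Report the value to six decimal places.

Expand P_5 via completeness: Σ_{m} conj(Y_{5,m}) at Ω₁ times Y_{5,m} at Ω₂ —
  [-5]  conj(Y_{5,-5})(Ω₁) = -0.18214 - 0.23535j ; Y_{5,-5}(Ω₂) = 0.00519 + 0.13630j ; Δ = 0.03113 - 0.02605j
  [-4]  conj(Y_{5,-4})(Ω₁) = 0.08764 + 0.40573j ; Y_{5,-4}(Ω₂) = 0.34275 - 0.01044j ; Δ = 0.03428 + 0.13815j
  [-3]  conj(Y_{5,-3})(Ω₁) = 0.02851 - 0.12007j ; Y_{5,-3}(Ω₂) = -0.00942 - 0.41229j ; Δ = -0.04977 - 0.01062j
  [-2]  conj(Y_{5,-2})(Ω₁) = 0.18390 - 0.22786j ; Y_{5,-2}(Ω₂) = -0.10457 + 0.00159j ; Δ = -0.01887 + 0.02412j
  [-1]  conj(Y_{5,-1})(Ω₁) = -0.19117 + 0.09138j ; Y_{5,-1}(Ω₂) = -0.00243 - 0.31895j ; Δ = 0.02961 + 0.06075j
  [+0]  conj(Y_{5,0})(Ω₁) = -0.24876 + 0.00000j ; Y_{5,0}(Ω₂) = -0.19362 + 0.00000j ; Δ = 0.04817 + 0.00000j
  [+1]  conj(Y_{5,1})(Ω₁) = 0.19117 + 0.09138j ; Y_{5,1}(Ω₂) = 0.00243 - 0.31895j ; Δ = 0.02961 - 0.06075j
  [+2]  conj(Y_{5,2})(Ω₁) = 0.18390 + 0.22786j ; Y_{5,2}(Ω₂) = -0.10457 - 0.00159j ; Δ = -0.01887 - 0.02412j
  [+3]  conj(Y_{5,3})(Ω₁) = -0.02851 - 0.12007j ; Y_{5,3}(Ω₂) = 0.00942 - 0.41229j ; Δ = -0.04977 + 0.01062j
  [+4]  conj(Y_{5,4})(Ω₁) = 0.08764 - 0.40573j ; Y_{5,4}(Ω₂) = 0.34275 + 0.01044j ; Δ = 0.03428 - 0.13815j
  [+5]  conj(Y_{5,5})(Ω₁) = 0.18214 - 0.23535j ; Y_{5,5}(Ω₂) = -0.00519 + 0.13630j ; Δ = 0.03113 + 0.02605j
Total Σ_m = 0.10092 + 0.00000j. Multiply by 1.142397: 0.11529 + 0.00000j. P_5(cos γ) = 0.115293

0.115293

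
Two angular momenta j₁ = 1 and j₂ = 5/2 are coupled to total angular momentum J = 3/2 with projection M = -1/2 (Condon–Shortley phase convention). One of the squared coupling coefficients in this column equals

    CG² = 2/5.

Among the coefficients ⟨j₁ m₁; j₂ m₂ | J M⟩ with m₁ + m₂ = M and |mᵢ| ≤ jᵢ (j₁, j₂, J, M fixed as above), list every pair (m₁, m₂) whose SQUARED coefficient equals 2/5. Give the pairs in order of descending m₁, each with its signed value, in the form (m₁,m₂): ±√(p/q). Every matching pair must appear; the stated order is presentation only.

Admissible pairs with m₁+m₂ = M = -1/2: (-1,1/2), (0,-1/2), (1,-3/2)
  (m₁,m₂)=(1,-3/2): CG² = 2/5, CG = +√(2/5)   ← matches the target
  (m₁,m₂)=(0,-1/2): CG² = 2/5, CG = −√(2/5)   ← matches the target
  (m₁,m₂)=(-1,1/2): CG² = 1/5, CG = +√(1/5)
Pairs with CG² = 2/5: (1,-3/2): +√(2/5); (0,-1/2): −√(2/5)

(1,-3/2): +√(2/5); (0,-1/2): −√(2/5)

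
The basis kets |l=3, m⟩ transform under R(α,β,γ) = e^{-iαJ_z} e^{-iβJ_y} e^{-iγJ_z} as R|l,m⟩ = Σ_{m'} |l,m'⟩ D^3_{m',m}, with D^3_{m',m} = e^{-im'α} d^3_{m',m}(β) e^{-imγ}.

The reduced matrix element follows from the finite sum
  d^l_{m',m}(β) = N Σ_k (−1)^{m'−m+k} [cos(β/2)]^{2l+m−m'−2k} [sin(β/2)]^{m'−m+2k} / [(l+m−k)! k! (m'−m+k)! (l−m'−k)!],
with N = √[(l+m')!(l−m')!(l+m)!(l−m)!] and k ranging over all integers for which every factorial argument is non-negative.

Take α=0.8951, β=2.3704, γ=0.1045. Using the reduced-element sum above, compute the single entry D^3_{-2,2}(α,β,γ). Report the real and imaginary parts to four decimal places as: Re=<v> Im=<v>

First d^3_{-2,2}(β=2.3704), then the phase factors e^{-i(-2)α} and e^{-i(2)γ}:
c=cos(2.370400/2)=0.376112, s=sin(2.370400/2)=0.926574; N=√[1·120·120·1]=120.000000
Admissible k: 4..5 (factorial args all ≥0)
  k=4: (−1)^0·120.0000/(24)·0.3761^2·0.9266^4 = +0.521345
  k=5: (−1)^1·120.0000/(120)·0.3761^0·0.9266^6 = -0.632822
d^3_{-2,2}(2.3704) = +0.521345 -0.632822 = -0.111477
D = (-0.217648+0.976027i)·(-0.111477)·(+0.978239-0.207482i) = +0.001160-0.111471i

Re=0.0012 Im=-0.1115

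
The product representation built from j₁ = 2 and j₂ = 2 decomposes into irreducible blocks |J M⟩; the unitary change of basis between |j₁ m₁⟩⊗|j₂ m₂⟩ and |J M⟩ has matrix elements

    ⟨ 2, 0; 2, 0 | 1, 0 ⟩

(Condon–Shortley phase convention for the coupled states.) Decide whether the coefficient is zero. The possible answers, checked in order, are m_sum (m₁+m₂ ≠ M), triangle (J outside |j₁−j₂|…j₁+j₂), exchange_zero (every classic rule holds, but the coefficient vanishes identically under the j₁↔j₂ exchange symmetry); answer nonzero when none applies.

m-sum: m₁+m₂ = 0+0 = 0, M = 0  ✓
triangle: |j₁−j₂| = 0 ≤ J = 1 ≤ j₁+j₂ = 4  ✓
exchange: j₁=j₂ and m₁=m₂, and (−1)^(j₁+j₂−J) = (−1)^3 = −1 forces ⟨j₁m₁;j₂m₂|JM⟩ = −⟨j₂m₂;j₁m₁|JM⟩ = −⟨j₁m₁;j₂m₂|JM⟩ ⇒ the coefficient vanishes identically
Racah sum check: Σ_k collapses to 0 ⇒ CG = 0

exchange_zero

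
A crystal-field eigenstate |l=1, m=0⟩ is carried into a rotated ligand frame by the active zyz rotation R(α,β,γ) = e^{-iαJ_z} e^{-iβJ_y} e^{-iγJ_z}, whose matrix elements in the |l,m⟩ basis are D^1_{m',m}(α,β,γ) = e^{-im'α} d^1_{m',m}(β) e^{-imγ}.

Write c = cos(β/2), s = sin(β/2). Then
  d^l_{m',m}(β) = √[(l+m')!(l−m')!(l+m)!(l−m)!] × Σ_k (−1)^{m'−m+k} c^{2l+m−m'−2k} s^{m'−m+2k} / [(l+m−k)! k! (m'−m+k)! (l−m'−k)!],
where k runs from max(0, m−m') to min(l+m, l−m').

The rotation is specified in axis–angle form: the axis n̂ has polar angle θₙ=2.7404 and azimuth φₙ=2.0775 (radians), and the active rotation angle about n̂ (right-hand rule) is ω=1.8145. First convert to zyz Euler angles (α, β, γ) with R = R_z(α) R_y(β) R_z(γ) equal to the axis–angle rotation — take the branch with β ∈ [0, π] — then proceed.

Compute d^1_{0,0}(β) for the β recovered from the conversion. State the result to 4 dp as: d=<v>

d=0.8107

Axis–angle → zyz. n̂ = (sinθₙcosφₙ, sinθₙsinφₙ, cosθₙ) = (-0.189517, +0.341448, -0.920596), ω = 1.8145.
R = I cosω + sinω [n̂]ₓ + (1−cosω) n̂n̂ᵀ gives
  R = [-0.196715, +0.813069, +0.547926; -0.973718, -0.096580, -0.206267; -0.114791, -0.574101, +0.810698]
β = atan2(√(R₁₃²+R₂₃²), R₃₃) = 0.625453; α = atan2(R₂₃, R₁₃) mod 2π = 5.923143; γ = atan2(R₃₂, −R₃₁) mod 2π = 4.909736
d^1_{0,0}(β=0.6255) via the finite sum:
With c≡cos(β/2)=0.951498 and s≡sin(β/2)=0.307654, N=[1·1·1·1]^{1/2}=1.000000
k∈{0,1} keeps every argument non-negative
  k=0: (−1)^0·1.0000/(1)·0.9515^2·0.3077^0 = +0.905349
  k=1: (−1)^1·1.0000/(1)·0.9515^0·0.3077^2 = -0.094651
d^1_{0,0}(0.6255) = +0.905349 -0.094651 = +0.810698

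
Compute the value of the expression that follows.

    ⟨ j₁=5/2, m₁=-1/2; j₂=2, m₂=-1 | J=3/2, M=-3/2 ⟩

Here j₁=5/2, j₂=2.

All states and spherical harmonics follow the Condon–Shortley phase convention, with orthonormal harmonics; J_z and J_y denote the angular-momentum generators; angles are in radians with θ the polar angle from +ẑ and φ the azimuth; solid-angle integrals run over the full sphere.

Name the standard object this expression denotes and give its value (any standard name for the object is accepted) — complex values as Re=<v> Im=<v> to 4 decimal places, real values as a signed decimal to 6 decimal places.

This is a Clebsch–Gordan (vector-coupling) coefficient.
√[4·3!2!1!/7! · 2!3!1!3!0!3!] = √(144/35)
  +(−1)^1/∏(1,2,2,0,0,1)! = -1/4  (running -1/4)
⟨..|..⟩ = √(144/35)·(-1/4) = -0.507093

Clebsch–Gordan coefficient, −√(9/35) ≈ -0.507093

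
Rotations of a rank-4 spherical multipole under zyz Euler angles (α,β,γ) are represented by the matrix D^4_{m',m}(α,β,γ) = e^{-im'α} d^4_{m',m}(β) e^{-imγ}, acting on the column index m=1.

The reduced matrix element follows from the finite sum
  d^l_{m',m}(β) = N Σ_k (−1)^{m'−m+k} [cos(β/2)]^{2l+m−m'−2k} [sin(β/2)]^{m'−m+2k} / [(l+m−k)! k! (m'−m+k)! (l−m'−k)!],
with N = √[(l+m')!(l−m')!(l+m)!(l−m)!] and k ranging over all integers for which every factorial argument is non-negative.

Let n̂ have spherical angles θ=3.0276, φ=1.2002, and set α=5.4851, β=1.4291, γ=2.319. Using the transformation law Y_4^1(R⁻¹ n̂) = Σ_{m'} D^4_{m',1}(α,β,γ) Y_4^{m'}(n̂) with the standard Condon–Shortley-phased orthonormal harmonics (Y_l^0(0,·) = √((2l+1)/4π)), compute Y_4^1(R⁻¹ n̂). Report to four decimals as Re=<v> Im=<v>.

Need the full column D^4_{m',1} for m'=−4..4 at α=5.4851, β=1.4291, γ=2.3190.
cos(β/2)=0.755388, sin(β/2)=0.655278
d^4_{-4,1}: single k=5 term ⇒ +0.389701;  D = +0.279269+0.271800i
d^4_{-3,1}: k∈[4..5] ⇒ +0.794147 -0.358560 = +0.435587;  D = +0.000378+0.435586i
d^4_{-2,1}: k∈[3..5] ⇒ +0.978683 -1.104697 +0.166258 = +0.040244;  D = -0.028791+0.028118i
d^4_{-1,1}: k∈[2..5] ⇒ +0.797759 -1.800956 +0.677616 -0.033994 = -0.359576;  D = +0.359468+0.008811i
d^4_{0,1}: k∈[1..4] ⇒ +0.411274 -1.856920 +1.397344 -0.175252 = -0.223553;  D = +0.152088+0.163845i
d^4_{1,1}: k∈[0..3] ⇒ +0.106014 -1.196639 +1.800956 -0.451744 = +0.258588;  D = +0.012893-0.258266i
d^4_{2,1}: k∈[0..2] ⇒ -0.390169 +1.468024 -0.736465 = +0.341390;  D = +0.256021-0.225832i
d^4_{3,1}: k∈[0..1] ⇒ +0.633202 -0.794147 = -0.160946;  D = -0.160490-0.012101i
d^4_{4,1}: single k=0 term ⇒ -0.517870;  D = -0.332612-0.396937i
Y_4^{m'}(θ=3.0276,φ=1.2002) and Σ D·Y over m':
  (+0.2793+0.2718i)·(+0.0000+0.0001i)  (+0.0004+0.4356i)·(+0.0016-0.0008i)  (-0.0288+0.0281i)·(-0.0189-0.0173i)  (+0.3595+0.0088i)·(-0.0757+0.1948i)  (+0.1521+0.1638i)·(+0.7922+0.0000i)  (+0.0129-0.2583i)·(+0.0757+0.1948i)  (+0.2560-0.2258i)·(-0.0189+0.0173i)  (-0.1605-0.0121i)·(-0.0016-0.0008i)  (-0.3326-0.3969i)·(+0.0000-0.0001i)
Y_4^1(R⁻¹ n̂) = +0.143498+0.191674i

Re=0.1435 Im=0.1917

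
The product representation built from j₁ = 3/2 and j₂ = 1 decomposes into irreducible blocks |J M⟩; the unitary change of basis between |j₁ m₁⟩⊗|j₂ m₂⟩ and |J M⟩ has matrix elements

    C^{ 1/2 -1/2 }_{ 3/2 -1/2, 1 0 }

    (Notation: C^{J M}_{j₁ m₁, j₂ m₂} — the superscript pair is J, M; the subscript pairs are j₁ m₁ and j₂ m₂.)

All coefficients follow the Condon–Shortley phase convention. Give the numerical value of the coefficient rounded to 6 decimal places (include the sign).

j₁+j₂−J=2  J+j₁−j₂=1  J−j₁+j₂=0  j₁+j₂+J+1=4
(j₁±m₁, j₂±m₂, J±M) = (1,2,1,1,0,1)
P² = 1/3
sum k=1..1:
  [1] −1/1 = -1
S = -1
C² = P²·S² = 1/3 ; C = -0.577350

−√(1/3) ≈ -0.577350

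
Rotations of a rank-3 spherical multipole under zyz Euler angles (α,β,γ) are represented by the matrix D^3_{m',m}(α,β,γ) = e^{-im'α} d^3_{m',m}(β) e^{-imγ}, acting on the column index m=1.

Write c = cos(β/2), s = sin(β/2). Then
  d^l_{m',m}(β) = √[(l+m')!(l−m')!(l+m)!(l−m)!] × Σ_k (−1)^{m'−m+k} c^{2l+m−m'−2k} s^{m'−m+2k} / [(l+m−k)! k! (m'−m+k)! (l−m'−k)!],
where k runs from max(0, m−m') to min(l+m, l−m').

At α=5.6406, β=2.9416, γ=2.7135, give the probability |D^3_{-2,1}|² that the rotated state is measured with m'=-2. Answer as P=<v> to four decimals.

D^3_{-2,1}(5.6406,2.9416,2.7135) = e^{-i·-2·5.6406}·d^3_{-2,1}(2.9416)·e^{-i·1·2.7135}. Compute d first:
Half-angle: c=0.099830, s=0.995005. N=√(1·120·24·2)=75.894664
Admissible k: 3..4 (factorial args all ≥0)
  k=3: (−1)^0·75.8947/(12)·0.0998^3·0.9950^3 = +0.006198
  k=4: (−1)^1·75.8947/(24)·0.0998^1·0.9950^5 = -0.307883
d^3_{-2,1}(2.9416) = +0.006198 -0.307883 = -0.301684
|D^3_{-2,1}|² = |d^3_{-2,1}(β)|² = (-0.301684)² = 0.091013 (the z-rotation phases have unit modulus)

P=0.0910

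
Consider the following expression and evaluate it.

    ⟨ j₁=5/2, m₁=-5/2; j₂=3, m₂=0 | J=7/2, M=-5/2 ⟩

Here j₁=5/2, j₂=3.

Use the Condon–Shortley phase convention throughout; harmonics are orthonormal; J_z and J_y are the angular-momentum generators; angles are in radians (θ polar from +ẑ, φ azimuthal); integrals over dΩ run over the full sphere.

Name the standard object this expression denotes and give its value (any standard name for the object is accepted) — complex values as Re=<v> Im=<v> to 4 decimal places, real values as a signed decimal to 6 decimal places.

Clebsch–Gordan coefficient, +√(8/21) ≈ +0.617213

This is a Clebsch–Gordan (vector-coupling) coefficient.
j₁+j₂−J=2  J+j₁−j₂=3  J−j₁+j₂=4  j₁+j₂+J+1=10
(j₁±m₁, j₂±m₂, J±M) = (0,5,3,3,1,6)
P² = 13824/7
sum k=2..2:
  [2] +1/72 = 1/72
S = 1/72
C² = P²·S² = 8/21 ; C = +0.617213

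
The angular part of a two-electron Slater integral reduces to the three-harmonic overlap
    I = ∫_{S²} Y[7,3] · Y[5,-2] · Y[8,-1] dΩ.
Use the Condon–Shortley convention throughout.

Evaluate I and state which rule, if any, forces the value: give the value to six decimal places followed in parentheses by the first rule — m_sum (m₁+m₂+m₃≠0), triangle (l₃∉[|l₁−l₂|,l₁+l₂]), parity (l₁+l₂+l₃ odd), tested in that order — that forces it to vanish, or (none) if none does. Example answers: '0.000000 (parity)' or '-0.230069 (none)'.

m-sum 0 ✓  L=20 even ✓  2≤8≤12 ✓
Π(2lᵢ+1) = 15×11×17 = 2805
triangle coeff Δ(7,5,8) = 1/814773960
Σ_t [0,4]: t=0:+1/87091200 t=1:−1/4976640 t=2:+1/2073600 t=3:−1/4976640 t=4:+1/87091200 = 1/9676800
(3j)²=360/46189 [(7 5 8; 0 0 0)], sign=+1
Σ_t [0,3]: t=0:+1/14929920 t=1:−1/8709120 t=2:+1/38707200 t=3:−1/1567641600 = -71/3135283200
(3j)²=5041/1662804 [(7 5 8; 3 -2 -1)], sign=+1
⇒ 4πI² = 756150/11408683
I = (+1)√(756150/11408683/(4π)) = 0.07262419
No selection rule forces the value: the integral is nonzero (none).

0.072624 (none)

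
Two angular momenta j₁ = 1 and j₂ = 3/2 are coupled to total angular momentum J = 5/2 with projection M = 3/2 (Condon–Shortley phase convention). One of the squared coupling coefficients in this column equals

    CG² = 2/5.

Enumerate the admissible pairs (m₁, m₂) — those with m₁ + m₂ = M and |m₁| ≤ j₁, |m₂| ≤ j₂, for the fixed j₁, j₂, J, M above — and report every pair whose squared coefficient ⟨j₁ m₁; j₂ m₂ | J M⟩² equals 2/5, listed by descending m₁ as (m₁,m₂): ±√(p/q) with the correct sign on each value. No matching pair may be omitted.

(0,3/2): +√(2/5)

Admissible pairs with m₁+m₂ = M = 3/2: (0,3/2), (1,1/2)
  (m₁,m₂)=(1,1/2): CG² = 3/5, CG = +√(3/5)
  (m₁,m₂)=(0,3/2): CG² = 2/5, CG = +√(2/5)   ← matches the target
Pairs with CG² = 2/5: (0,3/2): +√(2/5)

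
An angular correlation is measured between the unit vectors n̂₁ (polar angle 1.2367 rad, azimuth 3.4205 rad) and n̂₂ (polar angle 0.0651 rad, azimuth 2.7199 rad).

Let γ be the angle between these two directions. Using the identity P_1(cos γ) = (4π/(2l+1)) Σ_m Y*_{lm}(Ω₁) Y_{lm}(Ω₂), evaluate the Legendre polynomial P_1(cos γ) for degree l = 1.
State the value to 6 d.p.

0.374202

Expand P_1 via completeness: Σ_{m} conj(Y_{1,m}) at Ω₁ times Y_{1,m} at Ω₂ —
  term(m=-1) = 0.00561 + 0.00473j   from Y*(Ω₁)=-0.31378 - 0.08986j, Y(Ω₂)=-0.02051 - 0.00920j
  term(m=+0) = 0.07812 + 0.00000j   from Y*(Ω₁)=0.16022 + 0.00000j, Y(Ω₂)=0.48757 + 0.00000j
  term(m=+1) = 0.00561 - 0.00473j   from Y*(Ω₁)=0.31378 - 0.08986j, Y(Ω₂)=0.02051 - 0.00920j
Accumulated sum 0.08933 + 0.00000j; after 4π/(2l+1) scaling, 0.37420 + 0.00000j ⇒ P_1 = 0.374202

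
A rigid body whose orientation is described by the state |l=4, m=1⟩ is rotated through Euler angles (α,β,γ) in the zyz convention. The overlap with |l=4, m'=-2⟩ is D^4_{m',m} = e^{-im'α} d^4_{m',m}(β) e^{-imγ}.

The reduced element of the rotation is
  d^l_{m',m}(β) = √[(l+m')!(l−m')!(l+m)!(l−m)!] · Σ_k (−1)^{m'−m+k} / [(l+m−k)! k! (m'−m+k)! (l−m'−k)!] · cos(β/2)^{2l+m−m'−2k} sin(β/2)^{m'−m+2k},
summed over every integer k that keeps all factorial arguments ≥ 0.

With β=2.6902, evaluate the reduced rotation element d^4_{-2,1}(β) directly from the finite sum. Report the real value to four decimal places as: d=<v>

d=0.5914

d^4_{-2,1}(β=2.6902) via the finite sum:
Half-angle: c=0.223785, s=0.974639. N=√(2·720·120·6)=1018.233765
Admissible k: 3..5 (factorial args all ≥0)
  k=3: (−1)^0·1018.2338/(72)·0.2238^5·0.9746^3 = +0.007349
  k=4: (−1)^1·1018.2338/(48)·0.2238^3·0.9746^5 = -0.209082
  k=5: (−1)^2·1018.2338/(240)·0.2238^1·0.9746^7 = +0.793181
d^4_{-2,1}(2.6902) = +0.007349 -0.209082 +0.793181 = +0.591447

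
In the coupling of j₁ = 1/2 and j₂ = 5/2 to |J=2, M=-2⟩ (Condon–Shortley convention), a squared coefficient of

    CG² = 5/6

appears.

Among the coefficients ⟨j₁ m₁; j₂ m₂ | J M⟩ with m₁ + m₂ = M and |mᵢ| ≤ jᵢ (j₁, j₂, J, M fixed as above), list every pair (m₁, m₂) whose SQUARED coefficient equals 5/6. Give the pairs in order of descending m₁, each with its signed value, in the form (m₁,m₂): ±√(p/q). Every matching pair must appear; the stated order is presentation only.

Admissible pairs with m₁+m₂ = M = -2: (-1/2,-3/2), (1/2,-5/2)
  (m₁,m₂)=(1/2,-5/2): CG² = 5/6, CG = +√(5/6)   ← matches the target
  (m₁,m₂)=(-1/2,-3/2): CG² = 1/6, CG = −√(1/6)
Pairs with CG² = 5/6: (1/2,-5/2): +√(5/6)

(1/2,-5/2): +√(5/6)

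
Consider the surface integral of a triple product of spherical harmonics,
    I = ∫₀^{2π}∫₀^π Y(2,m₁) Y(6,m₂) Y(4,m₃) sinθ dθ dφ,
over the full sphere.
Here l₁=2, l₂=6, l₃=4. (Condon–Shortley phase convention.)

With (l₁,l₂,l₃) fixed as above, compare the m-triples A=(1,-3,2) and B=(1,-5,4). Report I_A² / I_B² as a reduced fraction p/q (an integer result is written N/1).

84/55

l's match ⇒ only the (l;m) 3-j factors differ between A and B.
A: triangle coeff Δ(2,6,4) = 1/6435; Σ_t [1,1]: t=1:−1/8640 = -1/8640; (3j)²=28/715 [(2 6 4; 1 -3 2)], sign=-1
B: triangle coeff Δ(2,6,4) = 1/6435; Σ_t [1,1]: t=1:−1/241920 = -1/241920; (3j)²=1/39 [(2 6 4; 1 -5 4)], sign=-1
I_A²/I_B² = (28/715)/(1/39) = 84/55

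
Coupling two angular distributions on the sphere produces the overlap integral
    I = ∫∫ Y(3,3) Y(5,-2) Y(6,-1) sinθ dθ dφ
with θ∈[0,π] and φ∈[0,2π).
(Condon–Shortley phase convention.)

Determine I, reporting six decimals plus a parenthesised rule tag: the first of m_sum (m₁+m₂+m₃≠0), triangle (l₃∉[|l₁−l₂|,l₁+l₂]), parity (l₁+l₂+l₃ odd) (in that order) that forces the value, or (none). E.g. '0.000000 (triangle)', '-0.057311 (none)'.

Checks pass: Σm=0; 14 even; l₃=6∈[2,8].
(2·3+1)(2·5+1)(2·6+1) = 1001
Δ: 2! 4! 8! / 15! → 1/675675
sum: t=0:+1/8640 t=1:−1/2304 t=2:+1/8640 = -7/34560
3j²(3 5 6; 0 0 0) = Δ·Π!·Σ² = 7/429  (sign -1)
sum: t=0:+1/34560 = 1/34560
3j²(3 5 6; 3 -2 -1) = Δ·Π!·Σ² = 7/429  (sign -1)
combine: 4πI² = 1001·7/429·7/429 = 343/1287
take √, sign +1: I = 0.14563067
No selection rule forces the value: the integral is nonzero (none).

0.145631 (none)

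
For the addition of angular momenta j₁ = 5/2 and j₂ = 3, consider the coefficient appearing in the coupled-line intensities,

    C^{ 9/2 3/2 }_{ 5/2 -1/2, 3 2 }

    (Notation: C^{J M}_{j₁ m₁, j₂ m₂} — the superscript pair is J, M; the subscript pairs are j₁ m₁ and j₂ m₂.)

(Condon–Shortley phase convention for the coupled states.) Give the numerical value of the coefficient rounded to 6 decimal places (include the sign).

-0.604815

triangle: 1!×4!×5!/11! = 2880/39916800
(j±m)!: 2!×3!×5!×1!×6!×3! = 6220800
prefactor² = (2J+1)×Δ×N² = 345600/77
  k=0: +1/(0!×1!×3!×5!×1!×0!) = 1/720
  k=1: −1/(1!×0!×2!×4!×2!×1!) = -1/96
Σ = -13/1440  ⇒  CG² = 345600/77×(-13/1440)² = 169/462
CG = −√(169/462) = -0.604815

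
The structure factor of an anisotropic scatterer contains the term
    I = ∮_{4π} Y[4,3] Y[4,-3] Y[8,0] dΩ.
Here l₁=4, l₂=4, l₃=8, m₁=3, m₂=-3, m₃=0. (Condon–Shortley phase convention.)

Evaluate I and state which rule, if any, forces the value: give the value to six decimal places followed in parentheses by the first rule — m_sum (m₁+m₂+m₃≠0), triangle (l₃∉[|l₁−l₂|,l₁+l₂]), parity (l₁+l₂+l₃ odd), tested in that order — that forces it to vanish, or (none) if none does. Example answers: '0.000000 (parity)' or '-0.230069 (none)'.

0.026793 (none)

Rules hold: Σm=0, L=16 even, 0≤8≤8.
N = 9·9·17 = 1377
Δ = 0!·8!·8!/17! = 1/218790
Racah Σ t=0..0: t=0:+1/331776 = 1/331776
⇒ 3j(4 4 8; 0 0 0)² = 490/21879, sgn +1
Racah Σ t=0..0: t=0:+1/25401600 = 1/25401600
⇒ 3j(4 4 8; 3 -3 0)² = 32/109395, sgn +1
4πI² = N·(3j₀)²·(3jₘ)² = 3136/347633
I = +1·√(0.00902101/4π) = 0.02679308
No selection rule forces the value: the integral is nonzero (none).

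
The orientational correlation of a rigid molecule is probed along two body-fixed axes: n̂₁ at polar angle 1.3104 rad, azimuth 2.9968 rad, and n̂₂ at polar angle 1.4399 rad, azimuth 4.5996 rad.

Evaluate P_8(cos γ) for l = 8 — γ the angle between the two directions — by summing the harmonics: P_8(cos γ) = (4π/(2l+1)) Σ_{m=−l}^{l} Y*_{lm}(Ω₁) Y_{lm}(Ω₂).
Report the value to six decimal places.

Expand P_8 via completeness: Σ_{m} conj(Y_{8,m}) at Ω₁ times Y_{8,m} at Ω₂ —
  [-8]  conj(Y_{8,-8})(Ω₁) = (0.157041, -0.358908) ; Y_{8,-8}(Ω₂) = (0.298242, 0.377622) ; Δ = (0.182368, -0.047739)
  [-7]  conj(Y_{8,-7})(Ω₁) = (-0.220813, 0.354366) ; Y_{8,-7}(Ω₂) = (0.179914, -0.178436) ; Δ = (0.023504, 0.103157)
  [-6]  conj(Y_{8,-6})(Ω₁) = (-0.001125, 0.001331) ; Y_{8,-6}(Ω₂) = (0.207493, 0.166674) ; Δ = (-0.000455, 0.000089)
  [-5]  conj(Y_{8,-5})(Ω₁) = (0.265017, -0.234303) ; Y_{8,-5}(Ω₂) = (0.149151, -0.235827) ; Δ = (-0.015727, -0.097445)
  [-4]  conj(Y_{8,-4})(Ω₁) = (-0.108078, 0.070681) ; Y_{8,-4}(Ω₂) = (0.169413, 0.082077) ; Δ = (-0.024111, 0.003104)
  [-3]  conj(Y_{8,-3})(Ω₁) = (-0.266494, 0.123635) ; Y_{8,-3}(Ω₂) = (0.094725, -0.269182) ; Δ = (0.008037, 0.083447)
  [-2]  conj(Y_{8,-2})(Ω₁) = (0.173405, -0.051668) ; Y_{8,-2}(Ω₂) = (0.147898, 0.033940) ; Δ = (0.027400, -0.001756)
  [-1]  conj(Y_{8,-1})(Ω₁) = (0.259467, -0.037834) ; Y_{8,-1}(Ω₂) = (0.032261, -0.284819) ; Δ = (-0.002405, -0.075122)
  [+0]  conj(Y_{8,0})(Ω₁) = (-0.194876, -0.000000) ; Y_{8,0}(Ω₂) = (0.140725, 0.000000) ; Δ = (-0.027424, -0.000000)
  [+1]  conj(Y_{8,1})(Ω₁) = (-0.259467, -0.037834) ; Y_{8,1}(Ω₂) = (-0.032261, -0.284819) ; Δ = (-0.002405, 0.075122)
  [+2]  conj(Y_{8,2})(Ω₁) = (0.173405, 0.051668) ; Y_{8,2}(Ω₂) = (0.147898, -0.033940) ; Δ = (0.027400, 0.001756)
  [+3]  conj(Y_{8,3})(Ω₁) = (0.266494, 0.123635) ; Y_{8,3}(Ω₂) = (-0.094725, -0.269182) ; Δ = (0.008037, -0.083447)
  [+4]  conj(Y_{8,4})(Ω₁) = (-0.108078, -0.070681) ; Y_{8,4}(Ω₂) = (0.169413, -0.082077) ; Δ = (-0.024111, -0.003104)
  [+5]  conj(Y_{8,5})(Ω₁) = (-0.265017, -0.234303) ; Y_{8,5}(Ω₂) = (-0.149151, -0.235827) ; Δ = (-0.015727, 0.097445)
  [+6]  conj(Y_{8,6})(Ω₁) = (-0.001125, -0.001331) ; Y_{8,6}(Ω₂) = (0.207493, -0.166674) ; Δ = (-0.000455, -0.000089)
  [+7]  conj(Y_{8,7})(Ω₁) = (0.220813, 0.354366) ; Y_{8,7}(Ω₂) = (-0.179914, -0.178436) ; Δ = (0.023504, -0.103157)
  [+8]  conj(Y_{8,8})(Ω₁) = (0.157041, 0.358908) ; Y_{8,8}(Ω₂) = (0.298242, -0.377622) ; Δ = (0.182368, 0.047739)
Accumulated sum (0.369795, 0.000000); after 4π/(2l+1) scaling, (0.273352, 0.000000) ⇒ P_8 = 0.273352

0.273352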